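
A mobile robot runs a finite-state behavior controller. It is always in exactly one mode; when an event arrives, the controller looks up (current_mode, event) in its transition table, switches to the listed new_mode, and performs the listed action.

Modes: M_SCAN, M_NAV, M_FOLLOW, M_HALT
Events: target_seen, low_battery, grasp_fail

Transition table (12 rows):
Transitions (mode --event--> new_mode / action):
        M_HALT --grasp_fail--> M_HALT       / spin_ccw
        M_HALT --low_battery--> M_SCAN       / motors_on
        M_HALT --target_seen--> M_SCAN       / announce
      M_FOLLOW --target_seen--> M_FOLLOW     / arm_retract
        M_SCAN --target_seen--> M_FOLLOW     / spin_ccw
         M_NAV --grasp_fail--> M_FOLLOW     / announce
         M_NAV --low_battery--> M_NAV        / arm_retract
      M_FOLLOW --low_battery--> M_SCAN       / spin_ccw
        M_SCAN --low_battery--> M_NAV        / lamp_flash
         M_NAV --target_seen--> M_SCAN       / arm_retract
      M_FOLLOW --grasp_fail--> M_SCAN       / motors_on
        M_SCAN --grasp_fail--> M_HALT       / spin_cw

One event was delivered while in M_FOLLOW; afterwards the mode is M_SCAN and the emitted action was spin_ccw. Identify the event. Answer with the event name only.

low_battery

try target_seen: (M_FOLLOW, target_seen) → (M_FOLLOW, arm_retract)
try low_battery: (M_FOLLOW, low_battery) → (M_SCAN, spin_ccw)  ← matches
try grasp_fail: (M_FOLLOW, grasp_fail) → (M_SCAN, motors_on)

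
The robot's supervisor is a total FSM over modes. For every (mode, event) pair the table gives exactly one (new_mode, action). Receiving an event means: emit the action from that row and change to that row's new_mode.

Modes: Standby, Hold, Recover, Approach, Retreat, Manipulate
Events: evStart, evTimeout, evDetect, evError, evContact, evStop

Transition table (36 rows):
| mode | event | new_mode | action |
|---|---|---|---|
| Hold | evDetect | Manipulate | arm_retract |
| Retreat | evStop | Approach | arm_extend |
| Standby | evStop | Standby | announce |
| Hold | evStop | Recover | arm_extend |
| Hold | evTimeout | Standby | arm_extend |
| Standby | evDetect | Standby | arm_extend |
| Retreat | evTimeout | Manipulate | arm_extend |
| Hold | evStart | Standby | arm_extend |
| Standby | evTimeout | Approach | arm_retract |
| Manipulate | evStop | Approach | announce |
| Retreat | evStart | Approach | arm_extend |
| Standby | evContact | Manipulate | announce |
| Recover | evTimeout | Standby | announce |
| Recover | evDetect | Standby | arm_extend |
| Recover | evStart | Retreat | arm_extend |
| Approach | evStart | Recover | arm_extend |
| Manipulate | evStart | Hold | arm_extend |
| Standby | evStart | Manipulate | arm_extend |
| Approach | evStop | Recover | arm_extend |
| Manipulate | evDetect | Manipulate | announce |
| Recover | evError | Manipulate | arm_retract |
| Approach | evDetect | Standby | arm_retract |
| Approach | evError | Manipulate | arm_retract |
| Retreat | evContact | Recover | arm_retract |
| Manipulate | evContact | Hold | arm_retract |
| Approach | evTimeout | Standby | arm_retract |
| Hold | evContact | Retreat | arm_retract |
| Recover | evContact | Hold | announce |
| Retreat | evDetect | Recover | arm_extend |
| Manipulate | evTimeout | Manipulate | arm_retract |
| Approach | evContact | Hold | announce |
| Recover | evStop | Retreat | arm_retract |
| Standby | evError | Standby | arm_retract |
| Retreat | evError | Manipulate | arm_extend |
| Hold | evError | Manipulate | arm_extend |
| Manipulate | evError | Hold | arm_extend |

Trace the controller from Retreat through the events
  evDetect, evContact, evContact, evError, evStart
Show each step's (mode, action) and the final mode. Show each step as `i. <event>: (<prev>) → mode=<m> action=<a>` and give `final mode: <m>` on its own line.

1. evDetect: (Retreat) → mode=Recover action=arm_extend
2. evContact: (Recover) → mode=Hold action=announce
3. evContact: (Hold) → mode=Retreat action=arm_retract
4. evError: (Retreat) → mode=Manipulate action=arm_extend
5. evStart: (Manipulate) → mode=Hold action=arm_extend

final mode: Hold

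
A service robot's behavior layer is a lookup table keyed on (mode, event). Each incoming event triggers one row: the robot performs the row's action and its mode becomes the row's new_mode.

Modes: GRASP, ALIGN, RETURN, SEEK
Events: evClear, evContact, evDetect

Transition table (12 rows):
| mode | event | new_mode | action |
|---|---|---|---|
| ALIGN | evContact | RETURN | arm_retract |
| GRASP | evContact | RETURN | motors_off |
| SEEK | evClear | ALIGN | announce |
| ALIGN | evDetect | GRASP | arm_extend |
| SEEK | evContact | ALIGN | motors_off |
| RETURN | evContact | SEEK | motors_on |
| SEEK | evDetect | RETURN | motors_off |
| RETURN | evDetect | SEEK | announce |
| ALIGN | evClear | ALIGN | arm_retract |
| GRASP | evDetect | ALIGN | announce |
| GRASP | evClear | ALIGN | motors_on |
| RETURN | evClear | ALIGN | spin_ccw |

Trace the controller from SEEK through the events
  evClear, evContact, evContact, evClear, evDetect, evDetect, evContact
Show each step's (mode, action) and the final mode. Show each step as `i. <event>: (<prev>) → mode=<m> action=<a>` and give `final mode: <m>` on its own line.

1. evClear: (SEEK) → mode=ALIGN action=announce
2. evContact: (ALIGN) → mode=RETURN action=arm_retract
3. evContact: (RETURN) → mode=SEEK action=motors_on
4. evClear: (SEEK) → mode=ALIGN action=announce
5. evDetect: (ALIGN) → mode=GRASP action=arm_extend
6. evDetect: (GRASP) → mode=ALIGN action=announce
7. evContact: (ALIGN) → mode=RETURN action=arm_retract

final mode: RETURN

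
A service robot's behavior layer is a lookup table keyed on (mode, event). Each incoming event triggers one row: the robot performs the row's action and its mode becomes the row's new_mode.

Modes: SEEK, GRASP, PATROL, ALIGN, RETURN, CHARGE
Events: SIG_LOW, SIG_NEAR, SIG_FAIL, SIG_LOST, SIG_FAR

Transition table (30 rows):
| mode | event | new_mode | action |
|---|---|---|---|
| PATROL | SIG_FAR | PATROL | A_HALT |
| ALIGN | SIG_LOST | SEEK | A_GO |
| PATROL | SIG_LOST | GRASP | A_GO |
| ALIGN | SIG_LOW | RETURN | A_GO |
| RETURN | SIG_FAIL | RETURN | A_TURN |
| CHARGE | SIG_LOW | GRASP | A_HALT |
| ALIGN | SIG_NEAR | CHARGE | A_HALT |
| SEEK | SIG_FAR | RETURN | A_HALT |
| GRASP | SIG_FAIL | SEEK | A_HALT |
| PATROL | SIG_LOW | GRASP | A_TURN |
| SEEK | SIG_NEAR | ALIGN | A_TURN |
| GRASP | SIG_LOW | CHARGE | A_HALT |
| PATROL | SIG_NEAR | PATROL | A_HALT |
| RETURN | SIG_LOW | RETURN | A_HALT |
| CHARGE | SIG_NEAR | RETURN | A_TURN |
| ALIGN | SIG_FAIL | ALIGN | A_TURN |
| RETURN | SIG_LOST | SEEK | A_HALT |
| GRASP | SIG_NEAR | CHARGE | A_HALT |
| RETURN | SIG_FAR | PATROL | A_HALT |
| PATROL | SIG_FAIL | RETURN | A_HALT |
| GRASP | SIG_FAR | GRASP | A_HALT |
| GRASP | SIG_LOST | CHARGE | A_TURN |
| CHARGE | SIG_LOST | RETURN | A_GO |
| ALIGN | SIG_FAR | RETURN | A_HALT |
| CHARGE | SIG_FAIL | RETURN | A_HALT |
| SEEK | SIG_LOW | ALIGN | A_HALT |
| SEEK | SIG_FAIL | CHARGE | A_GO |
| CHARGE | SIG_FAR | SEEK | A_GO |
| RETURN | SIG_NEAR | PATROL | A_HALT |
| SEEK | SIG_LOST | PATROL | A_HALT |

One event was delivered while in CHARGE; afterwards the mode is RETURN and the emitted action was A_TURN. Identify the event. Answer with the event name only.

try SIG_LOW: (CHARGE, SIG_LOW) → (GRASP, A_HALT)
try SIG_NEAR: (CHARGE, SIG_NEAR) → (RETURN, A_TURN)  ← matches
try SIG_FAIL: (CHARGE, SIG_FAIL) → (RETURN, A_HALT)
try SIG_LOST: (CHARGE, SIG_LOST) → (RETURN, A_GO)
try SIG_FAR: (CHARGE, SIG_FAR) → (SEEK, A_GO)

SIG_NEAR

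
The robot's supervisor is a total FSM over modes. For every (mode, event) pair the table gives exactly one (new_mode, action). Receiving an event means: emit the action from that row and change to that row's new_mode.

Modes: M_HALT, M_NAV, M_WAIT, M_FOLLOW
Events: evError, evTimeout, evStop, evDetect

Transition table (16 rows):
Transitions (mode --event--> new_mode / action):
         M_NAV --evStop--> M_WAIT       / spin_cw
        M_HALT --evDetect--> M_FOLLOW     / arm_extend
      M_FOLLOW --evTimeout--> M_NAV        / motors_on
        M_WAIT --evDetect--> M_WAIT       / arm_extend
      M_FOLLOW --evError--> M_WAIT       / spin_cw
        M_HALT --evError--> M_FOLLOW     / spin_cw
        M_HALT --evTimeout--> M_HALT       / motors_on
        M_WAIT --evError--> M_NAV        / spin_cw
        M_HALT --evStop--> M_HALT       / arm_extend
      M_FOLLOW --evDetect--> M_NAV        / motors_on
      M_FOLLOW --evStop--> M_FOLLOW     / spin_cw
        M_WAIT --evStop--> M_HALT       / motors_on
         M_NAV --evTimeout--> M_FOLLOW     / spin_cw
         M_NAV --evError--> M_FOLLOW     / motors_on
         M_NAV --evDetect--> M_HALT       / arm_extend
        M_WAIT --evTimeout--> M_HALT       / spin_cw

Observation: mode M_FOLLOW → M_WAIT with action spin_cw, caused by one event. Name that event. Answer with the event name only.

evError

try evError: (M_FOLLOW, evError) → (M_WAIT, spin_cw)  ← matches
try evTimeout: (M_FOLLOW, evTimeout) → (M_NAV, motors_on)
try evStop: (M_FOLLOW, evStop) → (M_FOLLOW, spin_cw)
try evDetect: (M_FOLLOW, evDetect) → (M_NAV, motors_on)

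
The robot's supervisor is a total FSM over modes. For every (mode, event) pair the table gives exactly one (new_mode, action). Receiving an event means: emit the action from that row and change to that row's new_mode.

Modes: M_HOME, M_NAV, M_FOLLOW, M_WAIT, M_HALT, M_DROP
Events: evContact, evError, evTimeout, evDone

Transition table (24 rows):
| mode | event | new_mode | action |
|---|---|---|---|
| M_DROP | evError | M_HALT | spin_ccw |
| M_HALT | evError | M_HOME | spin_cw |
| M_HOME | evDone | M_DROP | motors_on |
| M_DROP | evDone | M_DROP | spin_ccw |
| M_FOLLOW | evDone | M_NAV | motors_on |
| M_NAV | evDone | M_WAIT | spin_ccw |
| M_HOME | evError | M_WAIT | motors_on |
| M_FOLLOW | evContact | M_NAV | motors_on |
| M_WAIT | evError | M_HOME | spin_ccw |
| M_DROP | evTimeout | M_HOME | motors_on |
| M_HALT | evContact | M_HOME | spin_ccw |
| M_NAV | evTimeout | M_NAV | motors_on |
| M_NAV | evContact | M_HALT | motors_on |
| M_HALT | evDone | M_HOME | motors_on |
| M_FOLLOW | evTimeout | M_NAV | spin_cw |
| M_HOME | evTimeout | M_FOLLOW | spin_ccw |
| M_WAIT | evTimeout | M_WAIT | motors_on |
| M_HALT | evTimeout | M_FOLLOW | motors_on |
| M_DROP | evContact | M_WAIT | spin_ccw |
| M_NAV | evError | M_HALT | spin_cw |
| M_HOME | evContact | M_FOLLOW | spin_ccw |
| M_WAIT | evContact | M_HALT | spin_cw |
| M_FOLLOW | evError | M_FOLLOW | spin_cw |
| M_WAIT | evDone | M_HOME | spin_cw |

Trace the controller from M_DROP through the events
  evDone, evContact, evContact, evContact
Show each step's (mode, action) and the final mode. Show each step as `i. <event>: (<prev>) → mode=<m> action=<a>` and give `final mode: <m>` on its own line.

final mode: M_HOME

1. evDone: (M_DROP) → mode=M_DROP action=spin_ccw
2. evContact: (M_DROP) → mode=M_WAIT action=spin_ccw
3. evContact: (M_WAIT) → mode=M_HALT action=spin_cw
4. evContact: (M_HALT) → mode=M_HOME action=spin_ccw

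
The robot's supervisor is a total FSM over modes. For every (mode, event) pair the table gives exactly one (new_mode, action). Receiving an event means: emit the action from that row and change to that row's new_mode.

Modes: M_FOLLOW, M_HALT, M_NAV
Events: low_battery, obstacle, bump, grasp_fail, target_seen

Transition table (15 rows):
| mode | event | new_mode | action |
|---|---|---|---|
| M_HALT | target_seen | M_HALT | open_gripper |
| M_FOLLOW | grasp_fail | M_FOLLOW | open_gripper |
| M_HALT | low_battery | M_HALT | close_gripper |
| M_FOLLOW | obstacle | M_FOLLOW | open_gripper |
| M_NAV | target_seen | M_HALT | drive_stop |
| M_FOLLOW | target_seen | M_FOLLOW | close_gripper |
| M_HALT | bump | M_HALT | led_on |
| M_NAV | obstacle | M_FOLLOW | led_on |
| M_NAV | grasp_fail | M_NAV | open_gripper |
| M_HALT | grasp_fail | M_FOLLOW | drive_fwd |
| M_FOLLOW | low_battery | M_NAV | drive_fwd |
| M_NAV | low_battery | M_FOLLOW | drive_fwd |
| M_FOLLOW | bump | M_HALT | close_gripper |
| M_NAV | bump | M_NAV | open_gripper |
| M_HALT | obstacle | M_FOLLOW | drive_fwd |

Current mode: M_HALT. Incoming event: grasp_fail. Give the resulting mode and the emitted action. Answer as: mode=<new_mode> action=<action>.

mode=M_FOLLOW action=drive_fwd

current mode = M_HALT; filter table to that mode:
  (M_HALT, target_seen) → (M_HALT, open_gripper)
  (M_HALT, low_battery) → (M_HALT, close_gripper)
  (M_HALT, bump) → (M_HALT, led_on)
  (M_HALT, grasp_fail) → (M_FOLLOW, drive_fwd)  ← event matches
  (M_HALT, obstacle) → (M_FOLLOW, drive_fwd)
event = grasp_fail selects (M_FOLLOW, drive_fwd)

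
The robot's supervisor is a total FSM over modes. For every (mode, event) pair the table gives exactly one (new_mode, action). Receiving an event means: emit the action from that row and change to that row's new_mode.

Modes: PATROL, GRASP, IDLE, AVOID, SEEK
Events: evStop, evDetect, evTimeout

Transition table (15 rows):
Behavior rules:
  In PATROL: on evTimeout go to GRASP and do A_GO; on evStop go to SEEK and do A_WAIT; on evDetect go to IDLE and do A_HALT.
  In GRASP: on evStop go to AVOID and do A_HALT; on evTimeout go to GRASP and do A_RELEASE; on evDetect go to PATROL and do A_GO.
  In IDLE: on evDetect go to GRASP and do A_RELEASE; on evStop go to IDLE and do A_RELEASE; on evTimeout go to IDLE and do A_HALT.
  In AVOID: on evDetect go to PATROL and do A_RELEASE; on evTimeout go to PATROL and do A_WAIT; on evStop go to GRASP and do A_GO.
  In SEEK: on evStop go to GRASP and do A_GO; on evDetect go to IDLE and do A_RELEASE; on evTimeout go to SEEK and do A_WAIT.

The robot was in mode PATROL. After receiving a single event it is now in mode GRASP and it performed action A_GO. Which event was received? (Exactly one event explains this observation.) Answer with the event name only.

evTimeout

try evStop: (PATROL, evStop) → (SEEK, A_WAIT)
try evDetect: (PATROL, evDetect) → (IDLE, A_HALT)
try evTimeout: (PATROL, evTimeout) → (GRASP, A_GO)  ← matches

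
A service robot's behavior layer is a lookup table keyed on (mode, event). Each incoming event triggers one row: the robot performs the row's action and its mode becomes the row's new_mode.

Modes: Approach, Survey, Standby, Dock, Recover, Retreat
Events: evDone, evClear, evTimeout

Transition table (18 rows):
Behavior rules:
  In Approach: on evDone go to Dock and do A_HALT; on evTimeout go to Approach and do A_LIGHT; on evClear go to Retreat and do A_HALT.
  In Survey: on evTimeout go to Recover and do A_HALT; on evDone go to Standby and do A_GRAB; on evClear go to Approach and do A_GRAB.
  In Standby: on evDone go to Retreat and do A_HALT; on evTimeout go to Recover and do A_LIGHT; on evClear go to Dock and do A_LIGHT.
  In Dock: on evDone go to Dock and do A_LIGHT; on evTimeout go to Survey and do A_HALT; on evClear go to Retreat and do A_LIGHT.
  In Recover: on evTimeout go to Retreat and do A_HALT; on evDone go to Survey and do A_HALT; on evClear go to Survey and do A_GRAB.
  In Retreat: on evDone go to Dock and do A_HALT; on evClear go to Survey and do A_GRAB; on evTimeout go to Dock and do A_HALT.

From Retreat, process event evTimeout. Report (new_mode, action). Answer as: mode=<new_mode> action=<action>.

mode=Dock action=A_HALT

current mode = Retreat; filter table to that mode:
  (Retreat, evDone) → (Dock, A_HALT)
  (Retreat, evClear) → (Survey, A_GRAB)
  (Retreat, evTimeout) → (Dock, A_HALT)  ← event matches
event = evTimeout selects (Dock, A_HALT)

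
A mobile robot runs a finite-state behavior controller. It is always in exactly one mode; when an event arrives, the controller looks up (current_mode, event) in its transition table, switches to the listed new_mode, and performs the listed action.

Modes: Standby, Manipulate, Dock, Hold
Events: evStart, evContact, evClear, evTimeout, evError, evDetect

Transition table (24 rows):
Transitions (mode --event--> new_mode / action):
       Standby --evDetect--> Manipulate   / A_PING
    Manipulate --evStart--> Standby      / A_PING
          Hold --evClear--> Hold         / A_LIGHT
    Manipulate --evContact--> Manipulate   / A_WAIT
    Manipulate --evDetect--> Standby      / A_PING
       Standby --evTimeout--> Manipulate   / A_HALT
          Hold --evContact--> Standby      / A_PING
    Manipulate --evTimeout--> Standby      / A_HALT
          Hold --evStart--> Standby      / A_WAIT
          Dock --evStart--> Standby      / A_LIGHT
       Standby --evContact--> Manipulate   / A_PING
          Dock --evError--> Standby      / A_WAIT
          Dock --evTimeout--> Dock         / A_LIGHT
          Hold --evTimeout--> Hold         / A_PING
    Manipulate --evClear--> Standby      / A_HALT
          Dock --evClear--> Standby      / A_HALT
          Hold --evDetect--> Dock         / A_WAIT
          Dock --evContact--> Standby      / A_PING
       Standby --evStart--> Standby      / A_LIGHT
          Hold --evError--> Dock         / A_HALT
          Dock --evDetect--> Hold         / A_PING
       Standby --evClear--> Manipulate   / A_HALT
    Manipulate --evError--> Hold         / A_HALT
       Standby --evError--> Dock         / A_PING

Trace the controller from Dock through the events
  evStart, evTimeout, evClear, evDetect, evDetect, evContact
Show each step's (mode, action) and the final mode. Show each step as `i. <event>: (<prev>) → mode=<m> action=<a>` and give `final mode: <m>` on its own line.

final mode: Manipulate

1. evStart: (Dock) → mode=Standby action=A_LIGHT
2. evTimeout: (Standby) → mode=Manipulate action=A_HALT
3. evClear: (Manipulate) → mode=Standby action=A_HALT
4. evDetect: (Standby) → mode=Manipulate action=A_PING
5. evDetect: (Manipulate) → mode=Standby action=A_PING
6. evContact: (Standby) → mode=Manipulate action=A_PING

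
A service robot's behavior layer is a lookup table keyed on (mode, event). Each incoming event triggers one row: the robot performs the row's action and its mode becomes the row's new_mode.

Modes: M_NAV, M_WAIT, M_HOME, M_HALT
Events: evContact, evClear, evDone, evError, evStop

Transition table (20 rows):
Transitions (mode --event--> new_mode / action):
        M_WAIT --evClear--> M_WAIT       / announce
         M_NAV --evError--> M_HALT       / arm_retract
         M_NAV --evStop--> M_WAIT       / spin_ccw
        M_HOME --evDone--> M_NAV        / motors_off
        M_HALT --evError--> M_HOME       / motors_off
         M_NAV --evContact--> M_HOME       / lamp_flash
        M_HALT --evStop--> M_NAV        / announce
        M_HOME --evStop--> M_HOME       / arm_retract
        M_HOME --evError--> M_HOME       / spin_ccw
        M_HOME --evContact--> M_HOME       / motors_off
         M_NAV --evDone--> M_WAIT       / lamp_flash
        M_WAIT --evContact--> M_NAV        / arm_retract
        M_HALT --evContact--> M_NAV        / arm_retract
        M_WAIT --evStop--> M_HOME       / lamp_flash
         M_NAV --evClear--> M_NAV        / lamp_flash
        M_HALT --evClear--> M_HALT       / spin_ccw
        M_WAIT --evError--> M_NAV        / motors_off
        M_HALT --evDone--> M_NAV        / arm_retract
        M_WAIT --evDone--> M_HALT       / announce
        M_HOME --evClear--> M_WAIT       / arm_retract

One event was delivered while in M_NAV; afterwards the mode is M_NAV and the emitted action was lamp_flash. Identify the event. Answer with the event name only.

try evContact: (M_NAV, evContact) → (M_HOME, lamp_flash)
try evClear: (M_NAV, evClear) → (M_NAV, lamp_flash)  ← matches
try evDone: (M_NAV, evDone) → (M_WAIT, lamp_flash)
try evError: (M_NAV, evError) → (M_HALT, arm_retract)
try evStop: (M_NAV, evStop) → (M_WAIT, spin_ccw)

evClear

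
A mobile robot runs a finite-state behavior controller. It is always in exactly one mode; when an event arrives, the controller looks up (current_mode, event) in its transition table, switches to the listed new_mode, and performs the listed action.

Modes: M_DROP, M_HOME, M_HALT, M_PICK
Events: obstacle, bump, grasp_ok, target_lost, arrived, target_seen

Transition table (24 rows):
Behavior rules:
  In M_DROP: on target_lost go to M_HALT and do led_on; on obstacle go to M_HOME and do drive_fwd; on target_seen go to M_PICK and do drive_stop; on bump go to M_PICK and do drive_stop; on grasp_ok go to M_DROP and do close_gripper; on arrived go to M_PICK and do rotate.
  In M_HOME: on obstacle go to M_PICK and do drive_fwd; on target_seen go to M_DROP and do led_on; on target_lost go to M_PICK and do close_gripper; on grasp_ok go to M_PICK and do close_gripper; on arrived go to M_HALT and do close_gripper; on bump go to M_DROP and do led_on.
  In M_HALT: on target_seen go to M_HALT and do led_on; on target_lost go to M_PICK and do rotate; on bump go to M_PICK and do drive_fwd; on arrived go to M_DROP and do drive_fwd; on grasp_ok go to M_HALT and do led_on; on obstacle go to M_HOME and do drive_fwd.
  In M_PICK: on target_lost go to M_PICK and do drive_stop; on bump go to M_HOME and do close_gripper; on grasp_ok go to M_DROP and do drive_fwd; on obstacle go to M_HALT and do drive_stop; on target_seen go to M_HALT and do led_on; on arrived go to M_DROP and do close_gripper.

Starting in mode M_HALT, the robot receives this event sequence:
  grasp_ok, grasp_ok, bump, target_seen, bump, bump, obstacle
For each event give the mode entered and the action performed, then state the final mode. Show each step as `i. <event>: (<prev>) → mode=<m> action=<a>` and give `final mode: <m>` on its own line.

final mode: M_PICK

1. grasp_ok: (M_HALT) → mode=M_HALT action=led_on
2. grasp_ok: (M_HALT) → mode=M_HALT action=led_on
3. bump: (M_HALT) → mode=M_PICK action=drive_fwd
4. target_seen: (M_PICK) → mode=M_HALT action=led_on
5. bump: (M_HALT) → mode=M_PICK action=drive_fwd
6. bump: (M_PICK) → mode=M_HOME action=close_gripper
7. obstacle: (M_HOME) → mode=M_PICK action=drive_fwd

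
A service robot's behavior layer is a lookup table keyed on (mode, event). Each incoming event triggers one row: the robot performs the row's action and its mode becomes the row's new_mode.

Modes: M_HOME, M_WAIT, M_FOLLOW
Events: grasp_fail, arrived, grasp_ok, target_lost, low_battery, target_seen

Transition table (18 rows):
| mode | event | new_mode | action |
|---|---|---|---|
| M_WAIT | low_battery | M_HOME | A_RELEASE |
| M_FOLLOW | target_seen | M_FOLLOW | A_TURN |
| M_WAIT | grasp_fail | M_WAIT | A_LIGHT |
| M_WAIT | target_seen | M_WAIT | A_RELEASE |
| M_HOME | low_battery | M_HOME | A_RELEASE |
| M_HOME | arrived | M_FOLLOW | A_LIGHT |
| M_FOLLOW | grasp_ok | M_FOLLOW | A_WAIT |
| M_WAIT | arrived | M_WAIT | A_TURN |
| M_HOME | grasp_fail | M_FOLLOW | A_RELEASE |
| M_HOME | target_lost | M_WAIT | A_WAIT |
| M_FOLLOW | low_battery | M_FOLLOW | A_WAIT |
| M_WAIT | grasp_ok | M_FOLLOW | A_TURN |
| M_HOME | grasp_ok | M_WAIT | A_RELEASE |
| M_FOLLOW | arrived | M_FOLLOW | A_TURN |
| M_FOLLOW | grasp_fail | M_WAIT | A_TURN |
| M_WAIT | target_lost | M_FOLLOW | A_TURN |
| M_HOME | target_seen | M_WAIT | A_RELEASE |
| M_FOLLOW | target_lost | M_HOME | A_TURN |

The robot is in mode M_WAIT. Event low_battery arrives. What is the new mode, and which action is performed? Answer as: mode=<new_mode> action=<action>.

mode=M_HOME action=A_RELEASE

current mode = M_WAIT; filter table to that mode:
  (M_WAIT, low_battery) → (M_HOME, A_RELEASE)  ← event matches
  (M_WAIT, grasp_fail) → (M_WAIT, A_LIGHT)
  (M_WAIT, target_seen) → (M_WAIT, A_RELEASE)
  (M_WAIT, arrived) → (M_WAIT, A_TURN)
  (M_WAIT, grasp_ok) → (M_FOLLOW, A_TURN)
  (M_WAIT, target_lost) → (M_FOLLOW, A_TURN)
event = low_battery selects (M_HOME, A_RELEASE)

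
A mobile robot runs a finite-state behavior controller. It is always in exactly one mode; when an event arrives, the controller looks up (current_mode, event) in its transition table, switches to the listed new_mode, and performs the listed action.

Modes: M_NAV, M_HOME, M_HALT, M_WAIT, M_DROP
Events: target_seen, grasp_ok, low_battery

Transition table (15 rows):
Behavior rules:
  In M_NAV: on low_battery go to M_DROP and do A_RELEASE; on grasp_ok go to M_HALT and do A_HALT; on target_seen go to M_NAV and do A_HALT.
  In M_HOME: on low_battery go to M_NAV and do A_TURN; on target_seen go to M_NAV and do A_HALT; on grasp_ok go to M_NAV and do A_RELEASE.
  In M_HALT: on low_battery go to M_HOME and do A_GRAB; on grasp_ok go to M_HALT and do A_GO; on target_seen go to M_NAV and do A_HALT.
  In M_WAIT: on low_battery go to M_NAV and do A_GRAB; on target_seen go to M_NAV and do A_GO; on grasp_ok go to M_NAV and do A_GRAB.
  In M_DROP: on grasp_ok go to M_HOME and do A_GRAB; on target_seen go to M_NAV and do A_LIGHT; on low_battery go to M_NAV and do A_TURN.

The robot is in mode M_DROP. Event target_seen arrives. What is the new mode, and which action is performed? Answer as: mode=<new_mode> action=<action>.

current mode = M_DROP; filter table to that mode:
  (M_DROP, grasp_ok) → (M_HOME, A_GRAB)
  (M_DROP, target_seen) → (M_NAV, A_LIGHT)  ← event matches
  (M_DROP, low_battery) → (M_NAV, A_TURN)
event = target_seen selects (M_NAV, A_LIGHT)

mode=M_NAV action=A_LIGHT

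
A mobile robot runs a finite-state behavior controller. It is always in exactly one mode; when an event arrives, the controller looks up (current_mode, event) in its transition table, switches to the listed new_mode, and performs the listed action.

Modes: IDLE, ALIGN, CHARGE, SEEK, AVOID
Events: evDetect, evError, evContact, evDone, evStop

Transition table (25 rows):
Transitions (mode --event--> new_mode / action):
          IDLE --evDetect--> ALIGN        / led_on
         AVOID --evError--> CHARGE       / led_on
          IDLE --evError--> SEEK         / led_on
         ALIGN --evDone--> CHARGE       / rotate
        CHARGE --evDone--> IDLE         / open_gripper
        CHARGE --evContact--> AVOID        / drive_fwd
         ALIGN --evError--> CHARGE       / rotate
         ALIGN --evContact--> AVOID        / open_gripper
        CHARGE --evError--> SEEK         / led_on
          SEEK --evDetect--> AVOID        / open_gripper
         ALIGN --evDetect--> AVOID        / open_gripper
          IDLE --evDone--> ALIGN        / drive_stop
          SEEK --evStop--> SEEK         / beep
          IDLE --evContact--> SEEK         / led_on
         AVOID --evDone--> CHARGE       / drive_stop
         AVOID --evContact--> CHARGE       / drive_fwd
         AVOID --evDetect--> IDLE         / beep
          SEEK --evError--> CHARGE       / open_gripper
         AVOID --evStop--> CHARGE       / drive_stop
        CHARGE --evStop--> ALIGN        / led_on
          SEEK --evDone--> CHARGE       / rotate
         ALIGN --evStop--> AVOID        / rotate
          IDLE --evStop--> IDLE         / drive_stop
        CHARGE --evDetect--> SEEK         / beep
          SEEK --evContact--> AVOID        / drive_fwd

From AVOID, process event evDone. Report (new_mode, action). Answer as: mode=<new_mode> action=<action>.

mode=CHARGE action=drive_stop

current mode = AVOID; filter table to that mode:
  (AVOID, evError) → (CHARGE, led_on)
  (AVOID, evDone) → (CHARGE, drive_stop)  ← event matches
  (AVOID, evContact) → (CHARGE, drive_fwd)
  (AVOID, evDetect) → (IDLE, beep)
  (AVOID, evStop) → (CHARGE, drive_stop)
event = evDone selects (CHARGE, drive_stop)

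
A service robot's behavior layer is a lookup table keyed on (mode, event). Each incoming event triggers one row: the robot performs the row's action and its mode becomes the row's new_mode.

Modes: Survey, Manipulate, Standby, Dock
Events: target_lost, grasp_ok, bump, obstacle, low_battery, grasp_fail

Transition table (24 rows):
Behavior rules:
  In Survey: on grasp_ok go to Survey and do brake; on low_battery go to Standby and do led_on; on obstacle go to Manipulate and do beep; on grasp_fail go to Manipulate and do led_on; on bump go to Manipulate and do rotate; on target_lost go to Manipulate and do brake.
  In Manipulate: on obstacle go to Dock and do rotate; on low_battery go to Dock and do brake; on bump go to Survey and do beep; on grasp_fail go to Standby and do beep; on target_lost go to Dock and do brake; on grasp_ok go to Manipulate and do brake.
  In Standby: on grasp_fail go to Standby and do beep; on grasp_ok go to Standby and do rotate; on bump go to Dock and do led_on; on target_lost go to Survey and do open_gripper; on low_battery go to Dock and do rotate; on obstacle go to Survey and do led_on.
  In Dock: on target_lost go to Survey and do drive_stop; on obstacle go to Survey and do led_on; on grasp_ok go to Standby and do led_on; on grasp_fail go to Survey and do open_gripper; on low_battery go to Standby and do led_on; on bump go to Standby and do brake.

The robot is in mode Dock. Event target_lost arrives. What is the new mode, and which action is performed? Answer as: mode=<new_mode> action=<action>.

current mode = Dock; filter table to that mode:
  (Dock, target_lost) → (Survey, drive_stop)  ← event matches
  (Dock, obstacle) → (Survey, led_on)
  (Dock, grasp_ok) → (Standby, led_on)
  (Dock, grasp_fail) → (Survey, open_gripper)
  (Dock, low_battery) → (Standby, led_on)
  (Dock, bump) → (Standby, brake)
event = target_lost selects (Survey, drive_stop)

mode=Survey action=drive_stop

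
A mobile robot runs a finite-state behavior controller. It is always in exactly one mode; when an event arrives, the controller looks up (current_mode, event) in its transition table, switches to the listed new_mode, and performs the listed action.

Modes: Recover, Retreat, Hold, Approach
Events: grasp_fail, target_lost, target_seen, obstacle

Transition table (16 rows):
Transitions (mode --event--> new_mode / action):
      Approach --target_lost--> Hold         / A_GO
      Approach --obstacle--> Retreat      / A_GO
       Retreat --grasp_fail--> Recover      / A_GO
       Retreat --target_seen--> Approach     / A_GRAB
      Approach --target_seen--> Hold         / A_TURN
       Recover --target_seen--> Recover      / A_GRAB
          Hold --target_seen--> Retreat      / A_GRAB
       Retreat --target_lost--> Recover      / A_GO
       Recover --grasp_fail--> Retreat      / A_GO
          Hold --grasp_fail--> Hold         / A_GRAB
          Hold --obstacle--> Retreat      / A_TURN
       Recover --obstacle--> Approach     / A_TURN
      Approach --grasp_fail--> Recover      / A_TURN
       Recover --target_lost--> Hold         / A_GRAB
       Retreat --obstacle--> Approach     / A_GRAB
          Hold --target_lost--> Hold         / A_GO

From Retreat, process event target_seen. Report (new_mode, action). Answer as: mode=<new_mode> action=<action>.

mode=Approach action=A_GRAB

current mode = Retreat; filter table to that mode:
  (Retreat, grasp_fail) → (Recover, A_GO)
  (Retreat, target_seen) → (Approach, A_GRAB)  ← event matches
  (Retreat, target_lost) → (Recover, A_GO)
  (Retreat, obstacle) → (Approach, A_GRAB)
event = target_seen selects (Approach, A_GRAB)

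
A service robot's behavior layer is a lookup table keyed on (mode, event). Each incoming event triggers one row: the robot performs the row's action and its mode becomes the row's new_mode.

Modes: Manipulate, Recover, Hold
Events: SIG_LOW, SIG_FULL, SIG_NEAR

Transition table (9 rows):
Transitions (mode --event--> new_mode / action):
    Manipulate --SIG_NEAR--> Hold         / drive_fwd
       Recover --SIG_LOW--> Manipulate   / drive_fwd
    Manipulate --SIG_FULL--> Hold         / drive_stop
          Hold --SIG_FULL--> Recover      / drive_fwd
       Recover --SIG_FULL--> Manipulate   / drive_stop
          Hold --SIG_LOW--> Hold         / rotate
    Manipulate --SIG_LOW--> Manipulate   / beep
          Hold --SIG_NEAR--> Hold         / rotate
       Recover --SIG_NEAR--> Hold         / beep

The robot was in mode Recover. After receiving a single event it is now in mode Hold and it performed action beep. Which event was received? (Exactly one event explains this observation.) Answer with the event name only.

SIG_NEAR

try SIG_LOW: (Recover, SIG_LOW) → (Manipulate, drive_fwd)
try SIG_FULL: (Recover, SIG_FULL) → (Manipulate, drive_stop)
try SIG_NEAR: (Recover, SIG_NEAR) → (Hold, beep)  ← matches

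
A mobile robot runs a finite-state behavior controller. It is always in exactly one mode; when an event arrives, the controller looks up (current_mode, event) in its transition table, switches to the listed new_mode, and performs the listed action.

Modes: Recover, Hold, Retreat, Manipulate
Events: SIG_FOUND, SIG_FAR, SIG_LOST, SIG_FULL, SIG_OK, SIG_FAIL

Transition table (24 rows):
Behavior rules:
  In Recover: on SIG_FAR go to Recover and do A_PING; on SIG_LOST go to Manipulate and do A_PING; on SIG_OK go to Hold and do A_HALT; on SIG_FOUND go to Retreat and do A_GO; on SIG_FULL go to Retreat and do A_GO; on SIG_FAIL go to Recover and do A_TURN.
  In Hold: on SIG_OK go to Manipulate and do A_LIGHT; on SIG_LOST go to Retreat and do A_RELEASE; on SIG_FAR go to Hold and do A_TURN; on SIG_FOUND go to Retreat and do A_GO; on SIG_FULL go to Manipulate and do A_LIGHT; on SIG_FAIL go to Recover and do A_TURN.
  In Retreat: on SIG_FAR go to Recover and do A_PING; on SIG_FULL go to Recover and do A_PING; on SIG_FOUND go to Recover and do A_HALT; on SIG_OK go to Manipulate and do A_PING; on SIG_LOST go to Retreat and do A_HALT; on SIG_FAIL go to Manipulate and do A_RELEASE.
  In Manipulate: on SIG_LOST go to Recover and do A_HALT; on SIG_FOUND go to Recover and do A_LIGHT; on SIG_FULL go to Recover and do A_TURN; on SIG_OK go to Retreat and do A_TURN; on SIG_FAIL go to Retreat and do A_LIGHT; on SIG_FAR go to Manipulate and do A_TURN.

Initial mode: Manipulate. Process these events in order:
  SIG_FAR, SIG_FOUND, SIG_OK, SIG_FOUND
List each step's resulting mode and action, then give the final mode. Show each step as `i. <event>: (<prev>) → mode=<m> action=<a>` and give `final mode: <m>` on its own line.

final mode: Retreat

1. SIG_FAR: (Manipulate) → mode=Manipulate action=A_TURN
2. SIG_FOUND: (Manipulate) → mode=Recover action=A_LIGHT
3. SIG_OK: (Recover) → mode=Hold action=A_HALT
4. SIG_FOUND: (Hold) → mode=Retreat action=A_GO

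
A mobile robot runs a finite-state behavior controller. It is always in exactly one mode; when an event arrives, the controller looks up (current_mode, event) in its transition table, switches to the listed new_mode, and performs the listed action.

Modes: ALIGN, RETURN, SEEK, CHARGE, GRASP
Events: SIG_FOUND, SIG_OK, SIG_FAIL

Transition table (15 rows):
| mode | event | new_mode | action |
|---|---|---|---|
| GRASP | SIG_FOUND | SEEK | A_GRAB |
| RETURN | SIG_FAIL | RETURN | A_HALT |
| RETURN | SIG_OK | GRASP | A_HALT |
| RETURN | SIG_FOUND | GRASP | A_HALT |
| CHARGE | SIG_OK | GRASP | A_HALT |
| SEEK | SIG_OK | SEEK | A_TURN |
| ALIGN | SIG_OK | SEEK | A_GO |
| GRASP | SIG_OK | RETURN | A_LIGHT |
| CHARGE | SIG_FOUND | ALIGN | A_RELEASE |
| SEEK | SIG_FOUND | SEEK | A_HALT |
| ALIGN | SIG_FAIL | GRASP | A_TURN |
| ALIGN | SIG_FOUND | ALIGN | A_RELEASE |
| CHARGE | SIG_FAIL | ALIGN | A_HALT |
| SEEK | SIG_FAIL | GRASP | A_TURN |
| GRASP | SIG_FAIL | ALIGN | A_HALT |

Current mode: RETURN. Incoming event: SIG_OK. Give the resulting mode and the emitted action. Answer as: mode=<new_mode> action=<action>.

mode=GRASP action=A_HALT

current mode = RETURN; filter table to that mode:
  (RETURN, SIG_FAIL) → (RETURN, A_HALT)
  (RETURN, SIG_OK) → (GRASP, A_HALT)  ← event matches
  (RETURN, SIG_FOUND) → (GRASP, A_HALT)
event = SIG_OK selects (GRASP, A_HALT)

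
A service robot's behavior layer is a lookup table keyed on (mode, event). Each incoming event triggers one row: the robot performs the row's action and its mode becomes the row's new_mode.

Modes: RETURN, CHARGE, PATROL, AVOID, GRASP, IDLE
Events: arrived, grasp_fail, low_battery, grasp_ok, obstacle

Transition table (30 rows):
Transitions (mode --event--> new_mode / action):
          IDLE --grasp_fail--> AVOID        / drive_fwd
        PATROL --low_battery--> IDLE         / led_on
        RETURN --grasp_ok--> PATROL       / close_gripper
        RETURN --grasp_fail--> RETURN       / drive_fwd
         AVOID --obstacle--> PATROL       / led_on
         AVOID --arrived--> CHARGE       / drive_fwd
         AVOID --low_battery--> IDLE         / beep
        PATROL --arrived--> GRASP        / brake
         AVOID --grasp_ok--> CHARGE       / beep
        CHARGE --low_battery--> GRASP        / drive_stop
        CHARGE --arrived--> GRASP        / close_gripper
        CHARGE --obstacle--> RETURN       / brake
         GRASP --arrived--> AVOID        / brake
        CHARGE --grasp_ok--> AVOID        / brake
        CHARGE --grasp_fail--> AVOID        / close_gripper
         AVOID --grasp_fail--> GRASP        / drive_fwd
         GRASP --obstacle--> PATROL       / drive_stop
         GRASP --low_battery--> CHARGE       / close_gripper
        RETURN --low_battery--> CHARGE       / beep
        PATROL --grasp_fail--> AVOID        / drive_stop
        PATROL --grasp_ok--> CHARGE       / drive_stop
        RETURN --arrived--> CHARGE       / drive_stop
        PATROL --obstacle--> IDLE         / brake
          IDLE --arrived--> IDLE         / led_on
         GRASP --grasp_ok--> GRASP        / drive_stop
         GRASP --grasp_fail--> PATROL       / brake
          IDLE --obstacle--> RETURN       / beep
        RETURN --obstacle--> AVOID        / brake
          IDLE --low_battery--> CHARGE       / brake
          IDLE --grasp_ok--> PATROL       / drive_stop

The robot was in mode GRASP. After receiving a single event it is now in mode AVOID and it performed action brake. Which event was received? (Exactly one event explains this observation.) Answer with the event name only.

try arrived: (GRASP, arrived) → (AVOID, brake)  ← matches
try grasp_fail: (GRASP, grasp_fail) → (PATROL, brake)
try low_battery: (GRASP, low_battery) → (CHARGE, close_gripper)
try grasp_ok: (GRASP, grasp_ok) → (GRASP, drive_stop)
try obstacle: (GRASP, obstacle) → (PATROL, drive_stop)

arrived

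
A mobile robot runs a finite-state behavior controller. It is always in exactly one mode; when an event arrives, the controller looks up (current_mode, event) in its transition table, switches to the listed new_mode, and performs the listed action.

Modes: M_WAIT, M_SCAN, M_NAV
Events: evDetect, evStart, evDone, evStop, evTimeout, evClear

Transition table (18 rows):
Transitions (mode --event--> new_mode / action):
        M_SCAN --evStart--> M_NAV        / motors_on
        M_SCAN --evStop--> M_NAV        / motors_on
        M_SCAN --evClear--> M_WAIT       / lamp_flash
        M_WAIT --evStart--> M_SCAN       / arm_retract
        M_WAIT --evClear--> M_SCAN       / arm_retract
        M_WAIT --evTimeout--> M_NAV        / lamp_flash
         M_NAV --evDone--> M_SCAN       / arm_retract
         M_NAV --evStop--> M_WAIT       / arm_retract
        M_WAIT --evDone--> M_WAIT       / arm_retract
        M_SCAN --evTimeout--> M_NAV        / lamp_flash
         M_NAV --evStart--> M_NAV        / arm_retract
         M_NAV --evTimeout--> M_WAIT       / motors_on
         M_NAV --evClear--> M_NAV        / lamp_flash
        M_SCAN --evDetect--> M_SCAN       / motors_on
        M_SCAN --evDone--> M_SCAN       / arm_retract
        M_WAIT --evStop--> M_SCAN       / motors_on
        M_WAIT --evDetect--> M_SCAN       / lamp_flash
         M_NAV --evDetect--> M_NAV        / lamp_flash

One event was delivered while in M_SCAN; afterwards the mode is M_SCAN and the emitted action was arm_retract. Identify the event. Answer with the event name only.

try evDetect: (M_SCAN, evDetect) → (M_SCAN, motors_on)
try evStart: (M_SCAN, evStart) → (M_NAV, motors_on)
try evDone: (M_SCAN, evDone) → (M_SCAN, arm_retract)  ← matches
try evStop: (M_SCAN, evStop) → (M_NAV, motors_on)
try evTimeout: (M_SCAN, evTimeout) → (M_NAV, lamp_flash)
try evClear: (M_SCAN, evClear) → (M_WAIT, lamp_flash)

evDone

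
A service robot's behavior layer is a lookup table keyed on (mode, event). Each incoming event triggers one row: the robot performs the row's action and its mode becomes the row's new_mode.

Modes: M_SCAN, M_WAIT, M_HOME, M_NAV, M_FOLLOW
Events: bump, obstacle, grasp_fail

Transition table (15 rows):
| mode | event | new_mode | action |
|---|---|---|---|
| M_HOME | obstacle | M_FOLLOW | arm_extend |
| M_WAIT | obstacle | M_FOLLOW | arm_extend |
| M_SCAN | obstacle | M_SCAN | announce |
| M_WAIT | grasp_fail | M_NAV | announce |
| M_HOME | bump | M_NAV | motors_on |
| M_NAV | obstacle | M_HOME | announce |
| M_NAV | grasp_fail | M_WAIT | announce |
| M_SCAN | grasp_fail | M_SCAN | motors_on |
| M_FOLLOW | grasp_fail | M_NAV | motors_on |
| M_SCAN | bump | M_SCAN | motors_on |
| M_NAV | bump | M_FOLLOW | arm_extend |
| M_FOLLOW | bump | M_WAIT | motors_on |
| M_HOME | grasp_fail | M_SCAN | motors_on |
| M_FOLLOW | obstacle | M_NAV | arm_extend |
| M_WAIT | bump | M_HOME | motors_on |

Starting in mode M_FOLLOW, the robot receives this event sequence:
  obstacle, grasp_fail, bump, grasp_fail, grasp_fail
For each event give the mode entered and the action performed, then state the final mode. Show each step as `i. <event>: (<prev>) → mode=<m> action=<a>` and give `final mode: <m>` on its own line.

1. obstacle: (M_FOLLOW) → mode=M_NAV action=arm_extend
2. grasp_fail: (M_NAV) → mode=M_WAIT action=announce
3. bump: (M_WAIT) → mode=M_HOME action=motors_on
4. grasp_fail: (M_HOME) → mode=M_SCAN action=motors_on
5. grasp_fail: (M_SCAN) → mode=M_SCAN action=motors_on

final mode: M_SCAN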